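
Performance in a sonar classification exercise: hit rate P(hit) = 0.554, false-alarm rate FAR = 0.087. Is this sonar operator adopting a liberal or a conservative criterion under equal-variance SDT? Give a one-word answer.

z(H) = 0.136, z(FA) = -1.359
c = −½·(z(H) + z(FA)) = 0.6115
c > 0 → conservative criterion (biased toward responding “no”).

conservative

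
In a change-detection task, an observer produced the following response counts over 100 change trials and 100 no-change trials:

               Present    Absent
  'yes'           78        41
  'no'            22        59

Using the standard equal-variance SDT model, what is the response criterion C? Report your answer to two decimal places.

C = -0.27

H = 78/100 = 0.7800
FA = 41/100 = 0.4100
z(H) = z(0.7800) = 0.7722
z(FA) = z(0.4100) = -0.2275
c = −½·[z(H) + z(FA)] = −0.5 × (0.7722 + (-0.2275)) = -0.27235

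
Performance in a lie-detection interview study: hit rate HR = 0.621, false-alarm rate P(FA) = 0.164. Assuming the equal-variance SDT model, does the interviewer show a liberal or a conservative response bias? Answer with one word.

z(H) = 0.308, z(FA) = -0.978
c = −½·(z(H) + z(FA)) = 0.335
c > 0 → conservative criterion (biased toward responding “no”).

conservative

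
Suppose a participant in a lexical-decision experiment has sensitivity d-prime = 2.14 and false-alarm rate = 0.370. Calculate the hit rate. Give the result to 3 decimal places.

z(false-alarm rate) = z(0.370) = -0.3319
z(H) = z(FA) + d' = -0.3319 + 2.14 = 1.8081
hit rate = Φ(1.8081) = 0.9647

hit rate = 0.965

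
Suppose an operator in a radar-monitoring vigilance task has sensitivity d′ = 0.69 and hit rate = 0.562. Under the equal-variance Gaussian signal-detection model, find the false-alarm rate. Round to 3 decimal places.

false-alarm rate = 0.297

z(hit rate) = z(0.562) = 0.1560
z(FA) = z(H) − d' = 0.1560 − 0.69 = -0.5340
false-alarm rate = Φ(-0.5340) = 0.2967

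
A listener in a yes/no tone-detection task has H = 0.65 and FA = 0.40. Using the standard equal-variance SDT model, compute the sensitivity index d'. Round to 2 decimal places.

d' = 0.64

Φ⁻¹(H) = 0.385
Φ⁻¹(FA) = -0.253
d' = z(H) − z(FA) = 0.385 − (-0.253) = 0.638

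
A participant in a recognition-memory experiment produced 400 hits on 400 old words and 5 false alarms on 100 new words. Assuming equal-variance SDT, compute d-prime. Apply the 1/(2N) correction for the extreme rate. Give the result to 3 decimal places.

The hit rate is 400/400 = 1, so apply the 1/(2N) correction: H → 1 − 1/(2·400) = 0.99875.
z(H) = z(0.99875) = 3.0233
z(FA) = z(0.05000) = -1.6449
d' = 3.0233 − (-1.6449) = 4.6682

d-prime = 4.668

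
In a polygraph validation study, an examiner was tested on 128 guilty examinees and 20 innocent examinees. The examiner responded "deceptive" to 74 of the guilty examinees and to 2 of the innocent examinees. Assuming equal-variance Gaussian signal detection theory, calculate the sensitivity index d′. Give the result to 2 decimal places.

d′ = 1.48

H = 74/128 = 0.5781
FA = 2/20 = 0.1000
z(H) = z(0.5781) = 0.1970
z(FA) = z(0.1000) = -1.2816
d' = z(H) − z(FA) = 0.1970 − (-1.2816) = 1.4786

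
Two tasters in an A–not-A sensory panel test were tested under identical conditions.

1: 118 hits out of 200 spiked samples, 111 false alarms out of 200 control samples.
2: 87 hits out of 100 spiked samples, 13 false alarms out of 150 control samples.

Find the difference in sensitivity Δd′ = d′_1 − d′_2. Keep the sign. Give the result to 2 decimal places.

1: z(0.5900) = 0.228, z(0.5550) = 0.138, d' = 0.090
2: z(0.8700) = 1.126, z(0.0867) = -1.361, d' = 2.487
Δd' = d'_1 − d'_2 = 0.090 − 2.487 = -2.397
2 has the higher sensitivity.

Δd′ = -2.40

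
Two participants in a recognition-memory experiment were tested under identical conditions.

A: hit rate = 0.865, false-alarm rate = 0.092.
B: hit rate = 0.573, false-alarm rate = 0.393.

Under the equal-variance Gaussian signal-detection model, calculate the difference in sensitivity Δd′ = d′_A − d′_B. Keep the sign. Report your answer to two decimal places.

A: z(0.865) = 1.103, z(0.092) = -1.329, d' = 2.432
B: z(0.573) = 0.184, z(0.393) = -0.272, d' = 0.456
Δd' = d'_A − d'_B = 2.432 − 0.456 = 1.976
A has the higher sensitivity.

Δd′ = 1.98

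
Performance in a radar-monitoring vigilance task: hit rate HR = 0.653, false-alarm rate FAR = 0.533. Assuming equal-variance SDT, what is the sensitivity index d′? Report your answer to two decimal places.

Φ⁻¹(H) = 0.393
Φ⁻¹(FA) = 0.083
d' = z(H) − z(FA) = 0.393 − 0.083 = 0.310

d′ = 0.31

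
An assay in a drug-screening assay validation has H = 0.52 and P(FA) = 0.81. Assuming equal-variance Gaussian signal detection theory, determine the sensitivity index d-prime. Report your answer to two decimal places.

d-prime = -0.83

Φ⁻¹(0.52) = 0.050, Φ⁻¹(0.81) = 0.878
d' = z(H) − z(FA) = 0.050 − 0.878 = -0.828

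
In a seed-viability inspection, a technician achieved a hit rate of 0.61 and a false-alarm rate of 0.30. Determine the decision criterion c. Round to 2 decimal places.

z(H) = z(0.61) = 0.2793
z(FA) = z(0.30) = -0.5244
c = −½·[z(H) + z(FA)] = −0.5 × (0.2793 + (-0.5244)) = 0.12255

c = 0.12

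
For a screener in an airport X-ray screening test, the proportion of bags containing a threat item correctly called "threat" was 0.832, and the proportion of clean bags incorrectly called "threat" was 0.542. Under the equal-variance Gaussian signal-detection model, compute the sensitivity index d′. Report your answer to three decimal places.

d′ = 0.857

Φ⁻¹(H) = Φ⁻¹(0.832) = 0.9621
Φ⁻¹(FA) = Φ⁻¹(0.542) = 0.1055
d' = z(H) − z(FA) = 0.9621 − 0.1055 = 0.8566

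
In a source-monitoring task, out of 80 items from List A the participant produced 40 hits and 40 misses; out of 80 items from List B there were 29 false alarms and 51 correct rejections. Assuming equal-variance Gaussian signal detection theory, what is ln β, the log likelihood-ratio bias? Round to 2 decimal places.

H = 40/80 = 0.5000
FA = 29/80 = 0.3625
z(H) = z(0.5000) = 0.000
z(FA) = z(0.3625) = -0.352
ln β = −½·[z(H)² − z(FA)²] = −0.5 × (0.000 − 0.124) = 0.062

ln β = 0.06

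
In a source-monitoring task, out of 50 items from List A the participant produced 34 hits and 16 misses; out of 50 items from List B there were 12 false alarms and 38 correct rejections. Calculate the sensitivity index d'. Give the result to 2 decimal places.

d' = 1.17

H = 34/50 = 0.6800
FA = 12/50 = 0.2400
Φ⁻¹(H) = 0.468
Φ⁻¹(FA) = -0.706
d' = z(H) − z(FA) = 0.468 − (-0.706) = 1.174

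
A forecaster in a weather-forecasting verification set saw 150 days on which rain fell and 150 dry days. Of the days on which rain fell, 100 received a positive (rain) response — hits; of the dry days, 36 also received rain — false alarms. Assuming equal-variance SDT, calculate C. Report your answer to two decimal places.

C = 0.14

H = 100/150 = 0.6667
FA = 36/150 = 0.2400
z(H) = 0.4308
z(FA) = -0.7063
c = −½·[z(H) + z(FA)] = −0.5 × (0.4308 + (-0.7063)) = 0.13775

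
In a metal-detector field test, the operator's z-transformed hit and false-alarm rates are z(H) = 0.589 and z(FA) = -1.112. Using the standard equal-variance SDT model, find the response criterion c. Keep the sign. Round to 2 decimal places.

c = −½·[z(H) + z(FA)] = −½·(0.589 + (-1.112)) = 0.2615
c > 0: the operator has a conservative response bias.

c = 0.26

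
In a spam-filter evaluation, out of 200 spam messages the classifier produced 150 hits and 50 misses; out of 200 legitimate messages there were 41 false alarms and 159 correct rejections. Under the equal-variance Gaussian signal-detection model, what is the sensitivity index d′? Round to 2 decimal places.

H = 150/200 = 0.7500
FA = 41/200 = 0.2050
z(H) = z(0.7500) = 0.674
z(FA) = z(0.2050) = -0.824
d' = z(H) − z(FA) = 0.674 − (-0.824) = 1.498

d′ = 1.50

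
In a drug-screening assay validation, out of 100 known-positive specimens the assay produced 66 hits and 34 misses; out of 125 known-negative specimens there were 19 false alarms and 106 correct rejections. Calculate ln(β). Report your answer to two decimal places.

ln β = 0.44

H = 66/100 = 0.6600
FA = 19/125 = 0.1520
z(0.6600) = 0.412, z(0.1520) = -1.028
ln β = −½·[z(H)² − z(FA)²] = −0.5 × (0.170 − 1.057) = 0.4435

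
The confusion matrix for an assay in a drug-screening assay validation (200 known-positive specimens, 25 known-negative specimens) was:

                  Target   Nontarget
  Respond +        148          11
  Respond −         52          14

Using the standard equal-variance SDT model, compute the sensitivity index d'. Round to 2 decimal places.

H = 148/200 = 0.7400
FA = 11/25 = 0.4400
z(0.7400) = 0.6433, z(0.4400) = -0.1510
d' = z(H) − z(FA) = 0.6433 − (-0.1510) = 0.7943

d' = 0.79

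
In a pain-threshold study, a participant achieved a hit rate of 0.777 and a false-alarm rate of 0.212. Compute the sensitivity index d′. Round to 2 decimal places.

d′ = 1.56

Φ⁻¹(0.777) = 0.762, Φ⁻¹(0.212) = -0.800
d' = z(H) − z(FA) = 0.762 − (-0.800) = 1.562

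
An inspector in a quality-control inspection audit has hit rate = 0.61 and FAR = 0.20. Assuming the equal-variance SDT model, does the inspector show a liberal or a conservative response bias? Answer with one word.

z(H) = 0.279, z(FA) = -0.842
c = −½·(z(H) + z(FA)) = 0.2815
c > 0 → conservative criterion (biased toward responding “no”).

conservative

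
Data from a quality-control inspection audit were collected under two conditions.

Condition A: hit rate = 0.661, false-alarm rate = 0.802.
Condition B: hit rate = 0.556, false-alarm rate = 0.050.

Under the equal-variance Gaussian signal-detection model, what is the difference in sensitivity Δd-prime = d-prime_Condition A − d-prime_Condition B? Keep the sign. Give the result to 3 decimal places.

Condition A: z(0.661) = 0.4152, z(0.802) = 0.8488, d' = -0.4336
Condition B: z(0.556) = 0.1408, z(0.050) = -1.6449, d' = 1.7857
Δd' = d'_Condition A − d'_Condition B = -0.4336 − 1.7857 = -2.2193
Condition B has the higher sensitivity.

Δd-prime = -2.219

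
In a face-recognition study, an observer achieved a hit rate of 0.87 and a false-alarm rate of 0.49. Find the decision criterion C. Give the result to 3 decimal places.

Φ⁻¹(H) = 1.1264
Φ⁻¹(FA) = -0.0251
c = −½·[z(H) + z(FA)] = −0.5 × (1.1264 + (-0.0251)) = -0.55065

C = -0.551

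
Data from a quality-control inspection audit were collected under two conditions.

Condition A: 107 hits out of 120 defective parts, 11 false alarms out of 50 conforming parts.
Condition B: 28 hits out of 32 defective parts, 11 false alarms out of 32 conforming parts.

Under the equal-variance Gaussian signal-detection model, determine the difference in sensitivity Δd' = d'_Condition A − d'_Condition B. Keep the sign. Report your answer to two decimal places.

Δd' = 0.46

Condition A: z(0.8917) = 1.236, z(0.2200) = -0.772, d' = 2.008
Condition B: z(0.8750) = 1.150, z(0.3438) = -0.402, d' = 1.552
Δd' = d'_Condition A − d'_Condition B = 2.008 − 1.552 = 0.456
Condition A has the higher sensitivity.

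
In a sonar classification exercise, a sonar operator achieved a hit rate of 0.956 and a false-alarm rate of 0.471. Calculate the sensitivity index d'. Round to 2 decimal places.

d' = 1.78

z(H) = z(0.956) = 1.7060
z(FA) = z(0.471) = -0.0728
d' = z(H) − z(FA) = 1.7060 − (-0.0728) = 1.7788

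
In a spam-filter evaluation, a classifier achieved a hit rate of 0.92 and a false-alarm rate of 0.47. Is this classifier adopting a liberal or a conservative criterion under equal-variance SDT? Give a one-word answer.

liberal

z(H) = 1.405, z(FA) = -0.075
c = −½·(z(H) + z(FA)) = -0.665
c < 0 → liberal criterion (biased toward responding “yes”).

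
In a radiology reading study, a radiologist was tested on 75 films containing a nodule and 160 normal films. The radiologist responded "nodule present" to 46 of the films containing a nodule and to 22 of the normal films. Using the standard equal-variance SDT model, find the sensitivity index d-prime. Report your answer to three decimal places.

H = 46/75 = 0.6133
FA = 22/160 = 0.1375
z(H) = 0.2879
z(FA) = -1.0916
d' = z(H) − z(FA) = 0.2879 − (-1.0916) = 1.3795

d-prime = 1.380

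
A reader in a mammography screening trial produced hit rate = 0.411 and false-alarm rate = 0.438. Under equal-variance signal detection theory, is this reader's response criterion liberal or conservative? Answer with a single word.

conservative

z(H) = -0.225, z(FA) = -0.156
c = −½·(z(H) + z(FA)) = 0.1905
c > 0 → conservative criterion (biased toward responding “no”).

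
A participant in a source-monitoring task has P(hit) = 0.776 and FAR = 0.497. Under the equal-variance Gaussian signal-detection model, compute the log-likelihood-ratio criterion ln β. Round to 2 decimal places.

Φ⁻¹(H) = Φ⁻¹(0.776) = 0.759
Φ⁻¹(FA) = Φ⁻¹(0.497) = -0.008
ln β = −½·[z(H)² − z(FA)²] = −0.5 × (0.576 − 0.000) = -0.288

ln β = -0.29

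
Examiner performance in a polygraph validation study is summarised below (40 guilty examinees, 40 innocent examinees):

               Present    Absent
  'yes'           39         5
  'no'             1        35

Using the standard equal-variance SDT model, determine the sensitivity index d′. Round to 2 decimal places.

d′ = 3.11

H = 39/40 = 0.9750
FA = 5/40 = 0.1250
Φ⁻¹(0.9750) = 1.9600, Φ⁻¹(0.1250) = -1.1503
d' = z(H) − z(FA) = 1.9600 − (-1.1503) = 3.1103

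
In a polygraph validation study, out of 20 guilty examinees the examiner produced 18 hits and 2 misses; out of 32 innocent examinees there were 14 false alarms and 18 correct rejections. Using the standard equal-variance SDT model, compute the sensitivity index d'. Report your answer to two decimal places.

d' = 1.44

H = 18/20 = 0.9000
FA = 14/32 = 0.4375
z(0.9000) = 1.2816, z(0.4375) = -0.1573
d' = z(H) − z(FA) = 1.2816 − (-0.1573) = 1.4389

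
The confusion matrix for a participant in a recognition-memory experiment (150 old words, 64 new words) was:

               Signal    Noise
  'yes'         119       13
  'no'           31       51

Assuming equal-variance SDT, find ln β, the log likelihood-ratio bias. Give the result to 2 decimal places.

H = 119/150 = 0.7933
FA = 13/64 = 0.2031
z(H) = 0.818
z(FA) = -0.831
ln β = −½·[z(H)² − z(FA)²] = −0.5 × (0.669 − 0.691) = 0.011

ln β = 0.01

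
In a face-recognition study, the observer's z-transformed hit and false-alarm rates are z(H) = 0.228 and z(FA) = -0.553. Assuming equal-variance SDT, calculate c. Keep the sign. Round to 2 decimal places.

c = 0.16

c = −½·[z(H) + z(FA)] = −½·(0.228 + (-0.553)) = 0.1625
c > 0: the observer has a conservative response bias.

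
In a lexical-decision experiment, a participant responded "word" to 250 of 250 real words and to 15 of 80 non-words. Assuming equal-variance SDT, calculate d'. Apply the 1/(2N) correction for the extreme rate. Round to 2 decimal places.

The hit rate is 250/250 = 1, so apply the 1/(2N) correction: H → 1 − 1/(2·250) = 0.99800.
z(H) = z(0.99800) = 2.878
z(FA) = z(0.18750) = -0.887
d' = 2.878 − (-0.887) = 3.765

d' = 3.77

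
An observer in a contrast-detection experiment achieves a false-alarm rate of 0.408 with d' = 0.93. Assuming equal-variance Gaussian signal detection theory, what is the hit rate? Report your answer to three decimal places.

hit rate = 0.757

z(false-alarm rate) = z(0.408) = -0.2327
z(H) = z(FA) + d' = -0.2327 + 0.93 = 0.6973
hit rate = Φ(0.6973) = 0.7572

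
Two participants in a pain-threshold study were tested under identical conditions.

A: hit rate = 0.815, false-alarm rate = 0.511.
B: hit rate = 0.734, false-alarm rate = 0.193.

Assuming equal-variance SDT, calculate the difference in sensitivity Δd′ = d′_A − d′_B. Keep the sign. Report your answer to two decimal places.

Δd′ = -0.62

A: z(0.815) = 0.896, z(0.511) = 0.028, d' = 0.868
B: z(0.734) = 0.625, z(0.193) = -0.867, d' = 1.492
Δd' = d'_A − d'_B = 0.868 − 1.492 = -0.624
B has the higher sensitivity.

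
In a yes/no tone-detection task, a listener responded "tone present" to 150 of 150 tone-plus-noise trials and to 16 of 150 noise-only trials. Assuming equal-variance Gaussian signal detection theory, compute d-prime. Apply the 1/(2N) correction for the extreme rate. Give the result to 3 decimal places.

d-prime = 3.958

The hit rate is 150/150 = 1, so apply the 1/(2N) correction: H → 1 − 1/(2·150) = 0.99667.
z(H) = z(0.99667) = 2.7134
z(FA) = z(0.10667) = -1.2444
d' = 2.7134 − (-1.2444) = 3.9578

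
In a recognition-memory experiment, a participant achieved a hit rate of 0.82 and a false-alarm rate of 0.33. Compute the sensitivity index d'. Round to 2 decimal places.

z(H) = z(0.82) = 0.9154
z(FA) = z(0.33) = -0.4399
d' = z(H) − z(FA) = 0.9154 − (-0.4399) = 1.3553

d' = 1.36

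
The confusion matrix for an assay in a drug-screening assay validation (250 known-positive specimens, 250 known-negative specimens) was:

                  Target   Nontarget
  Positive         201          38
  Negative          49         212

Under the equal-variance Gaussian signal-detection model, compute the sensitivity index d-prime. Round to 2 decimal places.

d-prime = 1.88

H = 201/250 = 0.8040
FA = 38/250 = 0.1520
z(H) = 0.8560
z(FA) = -1.0279
d' = z(H) − z(FA) = 0.8560 − (-1.0279) = 1.8839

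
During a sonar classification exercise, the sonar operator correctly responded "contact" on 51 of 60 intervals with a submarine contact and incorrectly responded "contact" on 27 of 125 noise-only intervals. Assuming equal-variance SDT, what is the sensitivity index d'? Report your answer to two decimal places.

d' = 1.82

H = 51/60 = 0.8500
FA = 27/125 = 0.2160
z(0.8500) = 1.0364, z(0.2160) = -0.7858
d' = z(H) − z(FA) = 1.0364 − (-0.7858) = 1.8222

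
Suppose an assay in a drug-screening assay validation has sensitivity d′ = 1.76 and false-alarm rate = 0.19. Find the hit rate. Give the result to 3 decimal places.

z(false-alarm rate) = z(0.19) = -0.8779
z(H) = z(FA) + d' = -0.8779 + 1.76 = 0.8821
hit rate = Φ(0.8821) = 0.8111

hit rate = 0.811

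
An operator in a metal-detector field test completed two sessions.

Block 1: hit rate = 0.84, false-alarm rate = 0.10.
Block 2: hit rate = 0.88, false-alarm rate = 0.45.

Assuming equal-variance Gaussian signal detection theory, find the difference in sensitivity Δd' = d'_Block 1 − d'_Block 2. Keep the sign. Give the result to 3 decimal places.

Δd' = 0.975

Block 1: z(0.84) = 0.9945, z(0.10) = -1.2816, d' = 2.2761
Block 2: z(0.88) = 1.1750, z(0.45) = -0.1257, d' = 1.3007
Δd' = d'_Block 1 − d'_Block 2 = 2.2761 − 1.3007 = 0.9754
Block 1 has the higher sensitivity.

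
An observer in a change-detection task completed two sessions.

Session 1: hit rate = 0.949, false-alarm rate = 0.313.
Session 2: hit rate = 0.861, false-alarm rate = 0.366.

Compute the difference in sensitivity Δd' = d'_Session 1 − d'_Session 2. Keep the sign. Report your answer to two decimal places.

Δd' = 0.70

Session 1: z(0.949) = 1.635, z(0.313) = -0.487, d' = 2.122
Session 2: z(0.861) = 1.085, z(0.366) = -0.342, d' = 1.427
Δd' = d'_Session 1 − d'_Session 2 = 2.122 − 1.427 = 0.695
Session 1 has the higher sensitivity.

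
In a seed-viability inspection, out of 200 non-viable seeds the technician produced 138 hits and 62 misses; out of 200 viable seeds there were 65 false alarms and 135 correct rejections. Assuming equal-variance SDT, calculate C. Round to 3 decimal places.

C = -0.021

H = 138/200 = 0.6900
FA = 65/200 = 0.3250
z(0.6900) = 0.4959, z(0.3250) = -0.4538
c = −½·[z(H) + z(FA)] = −0.5 × (0.4959 + (-0.4538)) = -0.02105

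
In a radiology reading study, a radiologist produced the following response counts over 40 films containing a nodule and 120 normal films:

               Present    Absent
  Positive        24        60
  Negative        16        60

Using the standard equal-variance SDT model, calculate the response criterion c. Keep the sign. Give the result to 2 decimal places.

c = -0.13

H = 24/40 = 0.6000
FA = 60/120 = 0.5000
z(H) = z(0.6000) = 0.2533
z(FA) = z(0.5000) = 0.0000
c = −½·[z(H) + z(FA)] = −0.5 × (0.2533 + 0.0000) = -0.12665
c < 0: the radiologist has a liberal response bias.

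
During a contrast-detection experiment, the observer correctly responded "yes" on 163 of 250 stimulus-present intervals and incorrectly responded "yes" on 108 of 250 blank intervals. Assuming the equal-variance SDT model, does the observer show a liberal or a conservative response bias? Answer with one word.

liberal

z(H) = 0.391, z(FA) = -0.171
c = −½·(z(H) + z(FA)) = -0.110
c < 0 → liberal criterion (biased toward responding “yes”).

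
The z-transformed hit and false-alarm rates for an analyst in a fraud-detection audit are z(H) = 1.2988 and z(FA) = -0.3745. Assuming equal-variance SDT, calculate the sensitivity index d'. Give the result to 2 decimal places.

d' = z(H) − z(FA) = 1.2988 − (-0.3745) = 1.6733

d' = 1.67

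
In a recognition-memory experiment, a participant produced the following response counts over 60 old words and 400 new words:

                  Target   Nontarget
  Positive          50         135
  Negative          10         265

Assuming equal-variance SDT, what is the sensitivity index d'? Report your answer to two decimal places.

H = 50/60 = 0.8333
FA = 135/400 = 0.3375
Φ⁻¹(H) = 0.967
Φ⁻¹(FA) = -0.419
d' = z(H) − z(FA) = 0.967 − (-0.419) = 1.386

d' = 1.39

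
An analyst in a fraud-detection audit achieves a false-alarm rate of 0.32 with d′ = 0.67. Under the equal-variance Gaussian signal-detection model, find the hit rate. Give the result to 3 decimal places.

hit rate = 0.580

z(false-alarm rate) = z(0.32) = -0.4677
z(H) = z(FA) + d' = -0.4677 + 0.67 = 0.2023
hit rate = Φ(0.2023) = 0.5802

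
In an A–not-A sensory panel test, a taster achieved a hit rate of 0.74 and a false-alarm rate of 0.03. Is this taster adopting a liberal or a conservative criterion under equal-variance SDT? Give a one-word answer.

conservative

z(H) = 0.643, z(FA) = -1.881
c = −½·(z(H) + z(FA)) = 0.619
c > 0 → conservative criterion (biased toward responding “no”).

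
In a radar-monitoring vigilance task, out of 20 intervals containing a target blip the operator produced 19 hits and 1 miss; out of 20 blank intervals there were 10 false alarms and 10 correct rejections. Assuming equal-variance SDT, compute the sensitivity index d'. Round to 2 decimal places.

d' = 1.64

H = 19/20 = 0.9500
FA = 10/20 = 0.5000
z(0.9500) = 1.6449, z(0.5000) = 0.0000
d' = z(H) − z(FA) = 1.6449 − 0.0000 = 1.6449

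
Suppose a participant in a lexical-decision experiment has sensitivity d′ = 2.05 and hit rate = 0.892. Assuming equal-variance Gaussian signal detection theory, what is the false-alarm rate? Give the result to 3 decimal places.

false-alarm rate = 0.208

z(hit rate) = z(0.892) = 1.2372
z(FA) = z(H) − d' = 1.2372 − 2.05 = -0.8128
false-alarm rate = Φ(-0.8128) = 0.2082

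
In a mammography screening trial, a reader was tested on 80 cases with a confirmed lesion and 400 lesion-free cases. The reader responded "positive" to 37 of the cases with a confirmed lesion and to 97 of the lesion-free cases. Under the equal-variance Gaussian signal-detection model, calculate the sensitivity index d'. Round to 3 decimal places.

d' = 0.604

H = 37/80 = 0.4625
FA = 97/400 = 0.2425
z(0.4625) = -0.0941, z(0.2425) = -0.6983
d' = z(H) − z(FA) = -0.0941 − (-0.6983) = 0.6042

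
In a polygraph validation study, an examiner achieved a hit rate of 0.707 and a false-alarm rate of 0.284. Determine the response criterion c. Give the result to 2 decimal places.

z(H) = z(0.707) = 0.5446
z(FA) = z(0.284) = -0.5710
c = −½·[z(H) + z(FA)] = −0.5 × (0.5446 + (-0.5710)) = 0.0132
c > 0: the examiner has a conservative response bias.

c = 0.01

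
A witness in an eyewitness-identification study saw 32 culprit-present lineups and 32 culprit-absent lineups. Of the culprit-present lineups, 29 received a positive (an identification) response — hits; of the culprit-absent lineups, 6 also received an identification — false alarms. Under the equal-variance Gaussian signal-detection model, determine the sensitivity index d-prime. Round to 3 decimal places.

d-prime = 2.205

H = 29/32 = 0.9062
FA = 6/32 = 0.1875
z(0.9062) = 1.3177, z(0.1875) = -0.8871
d' = z(H) − z(FA) = 1.3177 − (-0.8871) = 2.2048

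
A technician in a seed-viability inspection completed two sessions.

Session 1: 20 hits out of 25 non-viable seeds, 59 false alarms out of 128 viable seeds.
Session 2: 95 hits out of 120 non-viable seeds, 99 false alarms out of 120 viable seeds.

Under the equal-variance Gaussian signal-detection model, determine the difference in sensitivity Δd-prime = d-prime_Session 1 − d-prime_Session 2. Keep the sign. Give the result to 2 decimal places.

Session 1: z(0.8000) = 0.842, z(0.4609) = -0.098, d' = 0.940
Session 2: z(0.7917) = 0.812, z(0.8250) = 0.935, d' = -0.123
Δd' = d'_Session 1 − d'_Session 2 = 0.940 − (-0.123) = 1.063
Session 1 has the higher sensitivity.

Δd-prime = 1.06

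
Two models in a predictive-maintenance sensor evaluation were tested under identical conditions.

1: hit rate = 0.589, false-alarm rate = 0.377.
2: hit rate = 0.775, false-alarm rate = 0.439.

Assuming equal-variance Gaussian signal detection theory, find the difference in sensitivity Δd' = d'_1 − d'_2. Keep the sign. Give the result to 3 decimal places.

1: z(0.589) = 0.2250, z(0.377) = -0.3134, d' = 0.5384
2: z(0.775) = 0.7554, z(0.439) = -0.1535, d' = 0.9089
Δd' = d'_1 − d'_2 = 0.5384 − 0.9089 = -0.3705
2 has the higher sensitivity.

Δd' = -0.371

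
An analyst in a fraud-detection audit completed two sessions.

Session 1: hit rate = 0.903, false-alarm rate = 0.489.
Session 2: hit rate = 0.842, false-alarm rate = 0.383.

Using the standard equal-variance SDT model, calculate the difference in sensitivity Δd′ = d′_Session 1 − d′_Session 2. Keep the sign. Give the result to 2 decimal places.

Δd′ = 0.03

Session 1: z(0.903) = 1.299, z(0.489) = -0.028, d' = 1.327
Session 2: z(0.842) = 1.003, z(0.383) = -0.298, d' = 1.301
Δd' = d'_Session 1 − d'_Session 2 = 1.327 − 1.301 = 0.026
Session 1 has the higher sensitivity.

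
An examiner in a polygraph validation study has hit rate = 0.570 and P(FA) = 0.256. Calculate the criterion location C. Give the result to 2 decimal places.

C = 0.24

z(H) = z(0.570) = 0.176
z(FA) = z(0.256) = -0.656
c = −½·[z(H) + z(FA)] = −0.5 × (0.176 + (-0.656)) = 0.240
c > 0: the examiner has a conservative response bias.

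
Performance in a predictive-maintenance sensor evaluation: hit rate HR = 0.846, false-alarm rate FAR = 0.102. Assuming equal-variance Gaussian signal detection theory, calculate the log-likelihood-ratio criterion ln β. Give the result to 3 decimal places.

z(H) = 1.0194
z(FA) = -1.2702
ln β = −½·[z(H)² − z(FA)²] = −0.5 × (1.0392 − 1.6134) = 0.2871

ln β = 0.287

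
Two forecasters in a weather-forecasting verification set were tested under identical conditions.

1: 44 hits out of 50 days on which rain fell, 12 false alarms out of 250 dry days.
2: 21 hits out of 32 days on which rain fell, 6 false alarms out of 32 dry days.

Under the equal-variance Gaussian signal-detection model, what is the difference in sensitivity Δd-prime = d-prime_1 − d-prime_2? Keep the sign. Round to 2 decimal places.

Δd-prime = 1.55

1: z(0.8800) = 1.175, z(0.0480) = -1.665, d' = 2.840
2: z(0.6562) = 0.402, z(0.1875) = -0.887, d' = 1.289
Δd' = d'_1 − d'_2 = 2.840 − 1.289 = 1.551
1 has the higher sensitivity.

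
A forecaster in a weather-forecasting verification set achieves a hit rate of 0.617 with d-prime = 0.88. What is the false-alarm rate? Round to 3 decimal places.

z(hit rate) = z(0.617) = 0.2976
z(FA) = z(H) − d' = 0.2976 − 0.88 = -0.5824
false-alarm rate = Φ(-0.5824) = 0.2801

false-alarm rate = 0.280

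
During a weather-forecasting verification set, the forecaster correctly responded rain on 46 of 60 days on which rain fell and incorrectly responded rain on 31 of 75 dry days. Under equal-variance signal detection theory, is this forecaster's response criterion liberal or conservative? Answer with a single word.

liberal

z(H) = 0.728, z(FA) = -0.219
c = −½·(z(H) + z(FA)) = -0.2545
c < 0 → liberal criterion (biased toward responding “yes”).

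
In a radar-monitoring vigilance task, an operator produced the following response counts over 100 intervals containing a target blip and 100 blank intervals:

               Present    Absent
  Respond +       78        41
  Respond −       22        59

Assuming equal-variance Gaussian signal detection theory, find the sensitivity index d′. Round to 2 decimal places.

H = 78/100 = 0.7800
FA = 41/100 = 0.4100
Φ⁻¹(H) = Φ⁻¹(0.7800) = 0.7722
Φ⁻¹(FA) = Φ⁻¹(0.4100) = -0.2275
d' = z(H) − z(FA) = 0.7722 − (-0.2275) = 0.9997

d′ = 1.00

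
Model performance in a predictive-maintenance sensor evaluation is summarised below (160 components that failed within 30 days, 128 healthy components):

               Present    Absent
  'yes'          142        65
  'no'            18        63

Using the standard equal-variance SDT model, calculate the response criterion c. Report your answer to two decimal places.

H = 142/160 = 0.8875
FA = 65/128 = 0.5078
z(H) = z(0.8875) = 1.2133
z(FA) = z(0.5078) = 0.0196
c = −½·[z(H) + z(FA)] = −0.5 × (1.2133 + 0.0196) = -0.61645
c < 0: the model has a liberal response bias.

c = -0.62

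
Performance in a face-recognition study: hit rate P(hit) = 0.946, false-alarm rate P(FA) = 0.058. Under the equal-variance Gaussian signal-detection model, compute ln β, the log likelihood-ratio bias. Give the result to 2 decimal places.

ln β = -0.06

z(H) = 1.607
z(FA) = -1.572
ln β = −½·[z(H)² − z(FA)²] = −0.5 × (2.582 − 2.471) = -0.0555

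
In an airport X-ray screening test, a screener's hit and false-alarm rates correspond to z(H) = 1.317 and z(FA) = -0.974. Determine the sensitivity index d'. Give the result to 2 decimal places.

d' = z(H) − z(FA) = 1.317 − (-0.974) = 2.291

d' = 2.29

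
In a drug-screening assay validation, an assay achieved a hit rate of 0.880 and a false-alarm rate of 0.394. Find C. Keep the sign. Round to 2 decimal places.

z(H) = 1.175
z(FA) = -0.269
c = −½·[z(H) + z(FA)] = −0.5 × (1.175 + (-0.269)) = -0.453
c < 0: the assay has a liberal response bias.

C = -0.45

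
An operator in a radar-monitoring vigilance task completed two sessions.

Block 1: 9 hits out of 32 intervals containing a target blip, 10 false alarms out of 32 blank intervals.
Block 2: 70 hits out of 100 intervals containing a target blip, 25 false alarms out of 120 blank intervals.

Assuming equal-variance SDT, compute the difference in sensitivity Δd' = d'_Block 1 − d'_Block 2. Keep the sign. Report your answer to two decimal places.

Δd' = -1.43

Block 1: z(0.2812) = -0.579, z(0.3125) = -0.489, d' = -0.090
Block 2: z(0.7000) = 0.524, z(0.2083) = -0.812, d' = 1.336
Δd' = d'_Block 1 − d'_Block 2 = -0.090 − 1.336 = -1.426
Block 2 has the higher sensitivity.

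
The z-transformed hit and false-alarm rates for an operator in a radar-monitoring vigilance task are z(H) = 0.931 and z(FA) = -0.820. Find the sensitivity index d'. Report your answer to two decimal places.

d' = z(H) − z(FA) = 0.931 − (-0.820) = 1.751

d' = 1.75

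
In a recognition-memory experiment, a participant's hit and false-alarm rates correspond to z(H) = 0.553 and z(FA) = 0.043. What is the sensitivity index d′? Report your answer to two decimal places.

d' = z(H) − z(FA) = 0.553 − 0.043 = 0.510

d′ = 0.51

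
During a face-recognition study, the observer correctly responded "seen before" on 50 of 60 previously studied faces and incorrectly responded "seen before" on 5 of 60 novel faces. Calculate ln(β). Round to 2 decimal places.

ln β = 0.49

H = 50/60 = 0.8333
FA = 5/60 = 0.0833
Φ⁻¹(H) = Φ⁻¹(0.8333) = 0.967
Φ⁻¹(FA) = Φ⁻¹(0.0833) = -1.383
ln β = −½·[z(H)² − z(FA)²] = −0.5 × (0.935 − 1.913) = 0.489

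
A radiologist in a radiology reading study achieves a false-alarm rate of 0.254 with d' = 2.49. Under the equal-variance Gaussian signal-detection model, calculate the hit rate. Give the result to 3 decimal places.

z(false-alarm rate) = z(0.254) = -0.6620
z(H) = z(FA) + d' = -0.6620 + 2.49 = 1.8280
hit rate = Φ(1.8280) = 0.9662

hit rate = 0.966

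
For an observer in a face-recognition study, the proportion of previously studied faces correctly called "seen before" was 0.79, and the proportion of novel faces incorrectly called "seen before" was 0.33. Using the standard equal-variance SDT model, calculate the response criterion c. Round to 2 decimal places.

z(H) = z(0.79) = 0.8064
z(FA) = z(0.33) = -0.4399
c = −½·[z(H) + z(FA)] = −0.5 × (0.8064 + (-0.4399)) = -0.18325

c = -0.18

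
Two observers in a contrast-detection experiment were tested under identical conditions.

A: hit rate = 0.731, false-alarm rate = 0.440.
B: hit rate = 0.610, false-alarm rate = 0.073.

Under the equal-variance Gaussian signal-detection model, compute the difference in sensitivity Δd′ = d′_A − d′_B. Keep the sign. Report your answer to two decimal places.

Δd′ = -0.97

A: z(0.731) = 0.616, z(0.440) = -0.151, d' = 0.767
B: z(0.610) = 0.279, z(0.073) = -1.454, d' = 1.733
Δd' = d'_A − d'_B = 0.767 − 1.733 = -0.966
B has the higher sensitivity.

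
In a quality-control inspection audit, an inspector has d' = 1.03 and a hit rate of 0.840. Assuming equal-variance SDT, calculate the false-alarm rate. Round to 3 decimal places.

z(hit rate) = z(0.840) = 0.9945
z(FA) = z(H) − d' = 0.9945 − 1.03 = -0.0355
false-alarm rate = Φ(-0.0355) = 0.4858

false-alarm rate = 0.486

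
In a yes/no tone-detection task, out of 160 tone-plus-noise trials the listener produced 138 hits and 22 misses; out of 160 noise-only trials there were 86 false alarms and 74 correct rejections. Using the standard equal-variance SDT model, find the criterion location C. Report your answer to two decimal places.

C = -0.59

H = 138/160 = 0.8625
FA = 86/160 = 0.5375
z(H) = 1.092
z(FA) = 0.094
c = −½·[z(H) + z(FA)] = −0.5 × (1.092 + 0.094) = -0.593
c < 0: the listener has a liberal response bias.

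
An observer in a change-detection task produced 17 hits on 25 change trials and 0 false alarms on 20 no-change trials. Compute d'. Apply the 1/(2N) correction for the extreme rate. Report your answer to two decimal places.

The false-alarm rate is 0/20 = 0, so apply the 1/(2N) correction: FA → 1/(2·20) = 0.02500.
z(H) = z(0.68000) = 0.468
z(FA) = z(0.02500) = -1.960
d' = 0.468 − (-1.960) = 2.428

d' = 2.43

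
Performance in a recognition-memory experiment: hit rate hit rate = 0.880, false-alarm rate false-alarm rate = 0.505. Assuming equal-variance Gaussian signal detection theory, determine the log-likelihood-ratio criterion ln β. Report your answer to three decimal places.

z(H) = 1.1750
z(FA) = 0.0125
ln β = −½·[z(H)² − z(FA)²] = −0.5 × (1.3806 − 0.0002) = -0.6902

ln β = -0.690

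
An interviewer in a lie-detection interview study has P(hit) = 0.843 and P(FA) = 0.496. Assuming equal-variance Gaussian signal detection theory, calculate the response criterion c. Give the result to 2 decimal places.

c = -0.50

Φ⁻¹(H) = Φ⁻¹(0.843) = 1.007
Φ⁻¹(FA) = Φ⁻¹(0.496) = -0.010
c = −½·[z(H) + z(FA)] = −0.5 × (1.007 + (-0.010)) = -0.4985
c < 0: the interviewer has a liberal response bias.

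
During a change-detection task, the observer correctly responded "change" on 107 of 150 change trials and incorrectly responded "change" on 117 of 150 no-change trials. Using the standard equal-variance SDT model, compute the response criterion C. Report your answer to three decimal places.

H = 107/150 = 0.7133
FA = 117/150 = 0.7800
Φ⁻¹(H) = Φ⁻¹(0.7133) = 0.5631
Φ⁻¹(FA) = Φ⁻¹(0.7800) = 0.7722
c = −½·[z(H) + z(FA)] = −0.5 × (0.5631 + 0.7722) = -0.66765
c < 0: the observer has a liberal response bias.

C = -0.668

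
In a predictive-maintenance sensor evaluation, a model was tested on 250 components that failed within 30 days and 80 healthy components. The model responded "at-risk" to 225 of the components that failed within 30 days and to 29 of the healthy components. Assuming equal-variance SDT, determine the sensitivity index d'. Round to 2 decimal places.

d' = 1.63

H = 225/250 = 0.9000
FA = 29/80 = 0.3625
Φ⁻¹(H) = 1.282
Φ⁻¹(FA) = -0.352
d' = z(H) − z(FA) = 1.282 − (-0.352) = 1.634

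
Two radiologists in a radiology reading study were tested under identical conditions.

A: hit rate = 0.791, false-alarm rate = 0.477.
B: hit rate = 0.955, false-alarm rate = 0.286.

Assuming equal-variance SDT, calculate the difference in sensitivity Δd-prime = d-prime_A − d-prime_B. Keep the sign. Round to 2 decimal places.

Δd-prime = -1.39

A: z(0.791) = 0.810, z(0.477) = -0.058, d' = 0.868
B: z(0.955) = 1.695, z(0.286) = -0.565, d' = 2.260
Δd' = d'_A − d'_B = 0.868 − 2.260 = -1.392
B has the higher sensitivity.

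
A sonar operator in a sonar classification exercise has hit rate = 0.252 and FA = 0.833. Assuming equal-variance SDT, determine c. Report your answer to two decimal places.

z(0.252) = -0.6682, z(0.833) = 0.9661
c = −½·[z(H) + z(FA)] = −0.5 × (-0.6682 + 0.9661) = -0.14895
c < 0: the sonar operator has a liberal response bias.

c = -0.15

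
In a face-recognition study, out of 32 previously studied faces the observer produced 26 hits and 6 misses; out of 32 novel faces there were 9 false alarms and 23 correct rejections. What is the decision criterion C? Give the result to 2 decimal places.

H = 26/32 = 0.8125
FA = 9/32 = 0.2812
Φ⁻¹(H) = 0.8871
Φ⁻¹(FA) = -0.5793
c = −½·[z(H) + z(FA)] = −0.5 × (0.8871 + (-0.5793)) = -0.1539
c < 0: the observer has a liberal response bias.

C = -0.15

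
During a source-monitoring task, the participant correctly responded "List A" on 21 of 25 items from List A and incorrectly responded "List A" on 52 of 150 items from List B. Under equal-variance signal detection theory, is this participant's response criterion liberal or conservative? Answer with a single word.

liberal

z(H) = 0.994, z(FA) = -0.394
c = −½·(z(H) + z(FA)) = -0.300
c < 0 → liberal criterion (biased toward responding “yes”).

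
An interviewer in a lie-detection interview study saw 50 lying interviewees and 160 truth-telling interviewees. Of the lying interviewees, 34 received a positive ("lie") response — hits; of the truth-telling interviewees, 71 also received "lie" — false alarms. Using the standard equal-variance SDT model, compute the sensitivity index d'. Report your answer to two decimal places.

d' = 0.61

H = 34/50 = 0.6800
FA = 71/160 = 0.4437
z(H) = z(0.6800) = 0.4677
z(FA) = z(0.4437) = -0.1416
d' = z(H) − z(FA) = 0.4677 − (-0.1416) = 0.6093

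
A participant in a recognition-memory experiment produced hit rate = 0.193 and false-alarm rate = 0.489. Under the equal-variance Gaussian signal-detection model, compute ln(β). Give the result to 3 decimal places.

z(H) = z(0.193) = -0.8669
z(FA) = z(0.489) = -0.0276
ln β = −½·[z(H)² − z(FA)²] = −0.5 × (0.7515 − 0.0008) = -0.37535

ln β = -0.375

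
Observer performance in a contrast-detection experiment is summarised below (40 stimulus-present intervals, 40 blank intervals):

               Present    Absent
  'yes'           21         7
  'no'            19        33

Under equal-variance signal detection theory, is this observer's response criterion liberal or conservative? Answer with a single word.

conservative

z(H) = 0.063, z(FA) = -0.935
c = −½·(z(H) + z(FA)) = 0.436
c > 0 → conservative criterion (biased toward responding “no”).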